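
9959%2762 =1673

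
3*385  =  1155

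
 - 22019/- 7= 3145+ 4/7= 3145.57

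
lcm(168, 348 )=4872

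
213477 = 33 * 6469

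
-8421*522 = - 4395762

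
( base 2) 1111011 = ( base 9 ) 146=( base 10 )123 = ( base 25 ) 4n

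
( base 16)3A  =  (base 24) 2A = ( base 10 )58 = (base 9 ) 64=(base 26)26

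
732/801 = 244/267 = 0.91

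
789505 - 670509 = 118996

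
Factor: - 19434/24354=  - 3^( - 2) *11^ (-1 )*79^1=-79/99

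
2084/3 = 2084/3 = 694.67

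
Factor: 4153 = 4153^1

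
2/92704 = 1/46352 = 0.00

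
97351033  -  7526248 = 89824785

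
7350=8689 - 1339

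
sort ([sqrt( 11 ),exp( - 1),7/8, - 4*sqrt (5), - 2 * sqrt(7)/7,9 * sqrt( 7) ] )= [ - 4*sqrt(5), - 2*sqrt( 7)/7,exp( - 1 ) , 7/8, sqrt( 11),9*sqrt(7 ) ] 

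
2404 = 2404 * 1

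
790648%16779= 2035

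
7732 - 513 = 7219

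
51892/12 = 12973/3 = 4324.33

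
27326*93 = 2541318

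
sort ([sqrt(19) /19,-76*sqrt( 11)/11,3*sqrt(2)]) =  [ - 76*sqrt(11)/11, sqrt(19 ) /19,  3*sqrt(2 )]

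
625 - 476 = 149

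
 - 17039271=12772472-29811743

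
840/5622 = 140/937 = 0.15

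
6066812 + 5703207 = 11770019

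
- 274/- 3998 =137/1999 = 0.07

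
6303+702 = 7005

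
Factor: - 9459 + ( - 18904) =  - 113^1*251^1 = - 28363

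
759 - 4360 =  - 3601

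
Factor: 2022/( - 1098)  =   - 337/183 = - 3^( - 1)*61^ ( - 1 )*337^1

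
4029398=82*49139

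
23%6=5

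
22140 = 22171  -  31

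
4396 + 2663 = 7059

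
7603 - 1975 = 5628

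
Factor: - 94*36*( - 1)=2^3 * 3^2*47^1 = 3384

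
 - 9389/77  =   - 9389/77= - 121.94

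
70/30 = 2 +1/3 = 2.33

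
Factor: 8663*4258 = 2^1 * 2129^1*8663^1  =  36887054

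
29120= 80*364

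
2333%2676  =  2333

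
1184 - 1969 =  - 785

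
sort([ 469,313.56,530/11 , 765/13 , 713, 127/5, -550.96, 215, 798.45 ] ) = [ - 550.96, 127/5,530/11,765/13 , 215,313.56,469, 713,798.45 ]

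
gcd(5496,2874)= 6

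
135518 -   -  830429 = 965947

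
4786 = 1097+3689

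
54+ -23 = 31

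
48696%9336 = 2016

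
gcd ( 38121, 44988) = 3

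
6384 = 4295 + 2089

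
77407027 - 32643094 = 44763933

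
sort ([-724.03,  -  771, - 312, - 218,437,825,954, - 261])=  [ - 771,  -  724.03, - 312, - 261, - 218,437,825, 954] 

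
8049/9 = 894  +  1/3 = 894.33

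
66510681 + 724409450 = 790920131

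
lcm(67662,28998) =202986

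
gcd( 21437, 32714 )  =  1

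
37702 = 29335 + 8367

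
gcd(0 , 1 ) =1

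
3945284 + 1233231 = 5178515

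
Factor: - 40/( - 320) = 2^( - 3)= 1/8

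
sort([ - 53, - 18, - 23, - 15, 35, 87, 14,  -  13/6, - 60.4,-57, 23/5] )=[-60.4, - 57, -53, - 23 , - 18, - 15, - 13/6, 23/5, 14,  35,87]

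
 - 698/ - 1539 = 698/1539 = 0.45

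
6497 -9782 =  - 3285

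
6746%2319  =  2108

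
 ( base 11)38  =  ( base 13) 32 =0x29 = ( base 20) 21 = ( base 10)41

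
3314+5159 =8473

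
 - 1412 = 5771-7183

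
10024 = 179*56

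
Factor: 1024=2^10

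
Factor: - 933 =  - 3^1*311^1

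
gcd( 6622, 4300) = 86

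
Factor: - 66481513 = -7^1*19^1*313^1*1597^1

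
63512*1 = 63512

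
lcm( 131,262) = 262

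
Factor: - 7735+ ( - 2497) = - 10232 =- 2^3*1279^1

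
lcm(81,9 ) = 81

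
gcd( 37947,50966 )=1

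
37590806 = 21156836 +16433970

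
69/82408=69/82408= 0.00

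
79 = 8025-7946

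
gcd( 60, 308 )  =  4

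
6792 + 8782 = 15574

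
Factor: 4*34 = 136 = 2^3 * 17^1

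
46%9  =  1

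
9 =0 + 9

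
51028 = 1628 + 49400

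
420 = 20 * 21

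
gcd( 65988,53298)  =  2538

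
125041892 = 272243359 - 147201467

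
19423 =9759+9664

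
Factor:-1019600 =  - 2^4*5^2*2549^1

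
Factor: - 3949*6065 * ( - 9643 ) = 5^1*11^1*359^1*1213^1*9643^1 =230956455455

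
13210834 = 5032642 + 8178192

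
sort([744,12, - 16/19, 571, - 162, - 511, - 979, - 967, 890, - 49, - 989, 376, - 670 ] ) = [ - 989, - 979, - 967, - 670,-511, - 162, - 49,-16/19, 12, 376,571 , 744, 890 ] 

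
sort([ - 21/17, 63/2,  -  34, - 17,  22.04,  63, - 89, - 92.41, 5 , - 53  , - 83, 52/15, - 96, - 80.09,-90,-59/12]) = [ - 96, - 92.41, - 90, - 89,-83, - 80.09, - 53, - 34,  -  17, - 59/12, - 21/17, 52/15, 5,  22.04, 63/2, 63]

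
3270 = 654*5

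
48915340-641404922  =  -592489582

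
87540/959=87540/959 =91.28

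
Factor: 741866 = 2^1 * 59^1 *6287^1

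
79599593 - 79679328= -79735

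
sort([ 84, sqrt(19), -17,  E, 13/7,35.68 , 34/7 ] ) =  [ - 17,13/7,E, sqrt(19 ) , 34/7,35.68,84]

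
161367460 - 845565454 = -684197994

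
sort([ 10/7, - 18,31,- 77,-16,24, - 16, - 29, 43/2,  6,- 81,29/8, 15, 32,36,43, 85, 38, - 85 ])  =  [-85, - 81,-77,-29,  -  18,-16, - 16,  10/7 , 29/8, 6,15, 43/2,24, 31, 32, 36, 38, 43, 85]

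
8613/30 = 2871/10 = 287.10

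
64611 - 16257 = 48354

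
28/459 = 28/459= 0.06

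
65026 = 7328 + 57698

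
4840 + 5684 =10524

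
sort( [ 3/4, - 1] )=[  -  1,3/4 ] 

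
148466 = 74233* 2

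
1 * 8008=8008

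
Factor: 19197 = 3^5 *79^1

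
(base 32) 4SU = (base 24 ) 8h6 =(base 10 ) 5022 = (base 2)1001110011110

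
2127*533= 1133691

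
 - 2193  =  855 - 3048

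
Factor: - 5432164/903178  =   - 2716082/451589 = -2^1 * 29^1*467^( - 1 )*967^(-1 )*46829^1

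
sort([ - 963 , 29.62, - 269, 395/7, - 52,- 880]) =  [- 963, - 880, - 269, - 52,29.62, 395/7 ]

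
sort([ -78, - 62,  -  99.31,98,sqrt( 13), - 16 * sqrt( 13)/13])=[ - 99.31, - 78, - 62,  -  16*sqrt(13)/13,sqrt( 13), 98] 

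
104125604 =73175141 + 30950463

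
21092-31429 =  - 10337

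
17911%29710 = 17911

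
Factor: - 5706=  - 2^1 * 3^2*317^1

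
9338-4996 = 4342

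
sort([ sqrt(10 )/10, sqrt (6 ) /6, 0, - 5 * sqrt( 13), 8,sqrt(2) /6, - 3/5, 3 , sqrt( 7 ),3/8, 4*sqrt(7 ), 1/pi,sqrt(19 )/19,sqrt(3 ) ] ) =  [ - 5 * sqrt ( 13), - 3/5, 0, sqrt( 19)/19, sqrt(2)/6 , sqrt(10)/10,  1/pi,3/8, sqrt (6 ) /6,sqrt(3) , sqrt(7 ), 3, 8, 4*sqrt( 7)]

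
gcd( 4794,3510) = 6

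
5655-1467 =4188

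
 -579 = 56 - 635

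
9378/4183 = 2 + 1012/4183= 2.24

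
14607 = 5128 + 9479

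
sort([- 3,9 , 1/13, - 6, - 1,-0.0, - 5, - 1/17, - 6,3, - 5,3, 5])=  [ - 6,  -  6,-5, - 5,-3, - 1,-1/17, - 0.0,1/13, 3,3,5,9]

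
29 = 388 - 359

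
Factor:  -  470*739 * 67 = -23271110 =- 2^1*5^1*47^1*67^1*739^1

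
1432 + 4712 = 6144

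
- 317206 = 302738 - 619944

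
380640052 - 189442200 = 191197852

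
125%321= 125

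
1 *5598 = 5598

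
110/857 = 110/857= 0.13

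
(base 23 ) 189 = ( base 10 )722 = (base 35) KM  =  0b1011010010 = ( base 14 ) 398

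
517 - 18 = 499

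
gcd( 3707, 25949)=3707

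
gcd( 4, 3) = 1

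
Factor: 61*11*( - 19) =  -12749 = - 11^1*19^1*61^1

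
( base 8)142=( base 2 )1100010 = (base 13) 77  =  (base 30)38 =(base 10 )98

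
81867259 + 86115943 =167983202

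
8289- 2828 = 5461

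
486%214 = 58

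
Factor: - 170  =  -2^1 * 5^1*17^1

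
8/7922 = 4/3961 = 0.00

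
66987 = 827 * 81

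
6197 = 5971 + 226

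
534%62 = 38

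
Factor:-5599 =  - 11^1*509^1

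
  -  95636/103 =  - 929 + 51/103 = -928.50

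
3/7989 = 1/2663 = 0.00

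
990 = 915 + 75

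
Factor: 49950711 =3^2*67^1  *  82837^1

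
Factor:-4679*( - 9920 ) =2^6*5^1*31^1 *4679^1 = 46415680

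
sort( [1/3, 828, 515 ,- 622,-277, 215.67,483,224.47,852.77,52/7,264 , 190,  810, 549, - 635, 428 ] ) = [-635, - 622, - 277, 1/3, 52/7, 190,215.67, 224.47, 264, 428,483, 515,549 , 810, 828, 852.77] 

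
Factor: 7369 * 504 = 2^3  *3^2*7^1*7369^1 = 3713976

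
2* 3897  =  7794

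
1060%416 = 228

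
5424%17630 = 5424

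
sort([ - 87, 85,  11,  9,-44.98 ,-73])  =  [ - 87, - 73, -44.98, 9, 11,85]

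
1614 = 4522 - 2908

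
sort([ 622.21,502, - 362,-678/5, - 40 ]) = [-362, - 678/5, - 40, 502,622.21 ] 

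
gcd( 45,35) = 5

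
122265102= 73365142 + 48899960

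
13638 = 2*6819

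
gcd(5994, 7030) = 74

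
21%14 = 7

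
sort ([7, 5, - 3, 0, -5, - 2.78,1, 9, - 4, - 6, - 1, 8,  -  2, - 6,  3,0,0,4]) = [ - 6, - 6, - 5 , - 4, - 3,- 2.78, - 2, - 1, 0, 0 , 0 , 1,  3, 4,5 , 7,  8,9 ] 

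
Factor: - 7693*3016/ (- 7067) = 2^3*7^2*13^1*29^1*37^(-1 )*157^1* 191^( - 1) = 23202088/7067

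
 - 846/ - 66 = 12 +9/11 = 12.82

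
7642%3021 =1600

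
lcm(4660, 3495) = 13980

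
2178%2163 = 15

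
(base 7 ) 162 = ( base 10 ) 93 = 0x5D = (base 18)53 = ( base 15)63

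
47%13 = 8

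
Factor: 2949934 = 2^1*13^1*23^1 * 4933^1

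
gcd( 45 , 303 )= 3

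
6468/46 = 3234/23= 140.61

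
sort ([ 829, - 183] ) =[ - 183 , 829 ] 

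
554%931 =554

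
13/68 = 13/68=0.19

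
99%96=3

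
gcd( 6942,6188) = 26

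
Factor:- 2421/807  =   - 3^1 = -  3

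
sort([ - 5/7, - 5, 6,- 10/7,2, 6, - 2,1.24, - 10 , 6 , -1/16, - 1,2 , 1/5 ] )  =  [ - 10, - 5, - 2, - 10/7, -1, - 5/7, - 1/16 , 1/5,  1.24,2,2, 6,6, 6]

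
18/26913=6/8971 = 0.00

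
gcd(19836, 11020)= 2204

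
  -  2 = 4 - 6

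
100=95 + 5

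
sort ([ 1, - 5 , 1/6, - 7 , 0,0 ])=[ - 7,-5 , 0,0, 1/6,  1]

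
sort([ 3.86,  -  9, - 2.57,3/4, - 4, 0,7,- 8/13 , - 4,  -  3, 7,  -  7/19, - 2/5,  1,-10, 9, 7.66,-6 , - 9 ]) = [ - 10, - 9, - 9,- 6,- 4,  -  4, - 3, - 2.57, - 8/13,  -  2/5,-7/19,0, 3/4, 1, 3.86,7, 7, 7.66,9]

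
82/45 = 82/45 = 1.82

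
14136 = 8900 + 5236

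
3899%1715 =469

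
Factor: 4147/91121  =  11^1*13^1*29^1 * 91121^ ( - 1 ) 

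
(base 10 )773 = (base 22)1d3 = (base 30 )pn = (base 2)1100000101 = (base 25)15N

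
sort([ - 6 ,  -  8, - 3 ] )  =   [-8, - 6, - 3 ]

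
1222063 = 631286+590777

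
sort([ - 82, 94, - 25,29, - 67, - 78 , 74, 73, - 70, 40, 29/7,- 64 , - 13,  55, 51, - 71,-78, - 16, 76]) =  [ - 82, - 78, - 78, -71, - 70, - 67, - 64, - 25, - 16, - 13,29/7,29, 40, 51,55, 73,  74, 76, 94]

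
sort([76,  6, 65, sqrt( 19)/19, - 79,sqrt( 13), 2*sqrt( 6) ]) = [ - 79, sqrt( 19 )/19,sqrt( 13 ),2*sqrt(6 ),6, 65, 76 ]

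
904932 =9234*98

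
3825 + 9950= 13775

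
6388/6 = 1064 + 2/3 = 1064.67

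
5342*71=379282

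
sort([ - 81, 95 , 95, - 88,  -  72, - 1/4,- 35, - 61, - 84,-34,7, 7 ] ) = [ - 88, - 84, - 81, - 72, - 61, - 35,- 34,-1/4, 7,7, 95, 95]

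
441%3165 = 441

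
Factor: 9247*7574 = 70036778 = 2^1*7^2 * 541^1 * 1321^1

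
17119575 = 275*62253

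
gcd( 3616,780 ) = 4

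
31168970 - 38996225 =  - 7827255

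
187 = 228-41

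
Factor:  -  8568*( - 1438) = 2^4 * 3^2*7^1*17^1*719^1 = 12320784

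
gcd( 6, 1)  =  1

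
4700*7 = 32900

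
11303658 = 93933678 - 82630020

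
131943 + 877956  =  1009899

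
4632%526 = 424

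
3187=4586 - 1399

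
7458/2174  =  3 + 468/1087  =  3.43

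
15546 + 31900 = 47446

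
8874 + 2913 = 11787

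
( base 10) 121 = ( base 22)5B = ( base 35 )3G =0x79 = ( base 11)100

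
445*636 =283020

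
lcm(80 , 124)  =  2480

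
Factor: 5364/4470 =2^1*3^1*5^( - 1 ) = 6/5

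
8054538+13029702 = 21084240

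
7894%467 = 422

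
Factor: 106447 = 11^1 * 9677^1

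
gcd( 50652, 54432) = 756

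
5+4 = 9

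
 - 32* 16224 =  - 519168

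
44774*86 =3850564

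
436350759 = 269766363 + 166584396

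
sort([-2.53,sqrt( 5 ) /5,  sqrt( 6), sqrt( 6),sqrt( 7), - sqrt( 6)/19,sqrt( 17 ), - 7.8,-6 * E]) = [ - 6*E, - 7.8, - 2.53, - sqrt( 6) /19, sqrt( 5) /5,  sqrt( 6), sqrt(6 ), sqrt( 7),sqrt( 17) ] 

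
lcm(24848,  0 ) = 0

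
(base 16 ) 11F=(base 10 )287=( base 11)241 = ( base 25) BC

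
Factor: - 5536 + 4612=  - 924 = - 2^2*3^1*7^1*11^1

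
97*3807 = 369279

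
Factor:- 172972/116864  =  - 2^( - 5)  *11^( - 1 )*521^1 = - 521/352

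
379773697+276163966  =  655937663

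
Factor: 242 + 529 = 3^1 *257^1 = 771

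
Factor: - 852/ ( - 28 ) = 3^1 *7^(-1)*71^1 = 213/7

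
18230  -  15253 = 2977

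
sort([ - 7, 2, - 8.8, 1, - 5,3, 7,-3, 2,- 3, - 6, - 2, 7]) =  [ - 8.8,-7, - 6,- 5,- 3, - 3, -2, 1, 2 , 2, 3,7, 7 ]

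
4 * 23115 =92460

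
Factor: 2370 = 2^1*3^1 * 5^1*79^1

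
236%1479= 236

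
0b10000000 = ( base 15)88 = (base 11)107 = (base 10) 128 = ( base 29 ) 4C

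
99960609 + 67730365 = 167690974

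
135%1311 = 135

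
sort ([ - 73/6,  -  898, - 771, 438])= [ - 898,  -  771, - 73/6, 438 ]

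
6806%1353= 41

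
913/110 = 83/10  =  8.30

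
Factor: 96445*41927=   4043649515 =5^1*19289^1*41927^1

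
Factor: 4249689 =3^1*29^1*48847^1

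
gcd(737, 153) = 1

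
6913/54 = 128+1/54 = 128.02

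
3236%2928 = 308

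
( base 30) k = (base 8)24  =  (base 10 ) 20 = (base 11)19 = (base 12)18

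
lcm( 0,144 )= 0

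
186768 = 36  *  5188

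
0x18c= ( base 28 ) e4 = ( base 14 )204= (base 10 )396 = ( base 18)140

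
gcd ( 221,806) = 13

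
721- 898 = -177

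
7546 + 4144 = 11690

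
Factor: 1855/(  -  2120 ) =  - 2^(  -  3)* 7^1 = - 7/8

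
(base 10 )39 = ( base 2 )100111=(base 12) 33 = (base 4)213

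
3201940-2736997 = 464943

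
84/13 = 6  +  6/13 = 6.46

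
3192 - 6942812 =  - 6939620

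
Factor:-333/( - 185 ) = 9/5 = 3^2*5^(  -  1) 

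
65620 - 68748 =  - 3128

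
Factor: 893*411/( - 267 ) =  - 122341/89 = -19^1*47^1*89^(-1)*137^1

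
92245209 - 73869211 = 18375998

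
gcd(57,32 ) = 1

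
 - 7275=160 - 7435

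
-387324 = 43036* ( -9)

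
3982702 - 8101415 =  - 4118713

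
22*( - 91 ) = -2002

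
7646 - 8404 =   -  758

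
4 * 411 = 1644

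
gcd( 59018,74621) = 1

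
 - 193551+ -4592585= - 4786136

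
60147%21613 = 16921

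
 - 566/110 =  - 6 + 47/55 = -  5.15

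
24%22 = 2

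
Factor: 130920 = 2^3*3^1*5^1*1091^1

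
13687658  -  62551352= - 48863694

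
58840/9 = 6537+ 7/9 =6537.78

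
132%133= 132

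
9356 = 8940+416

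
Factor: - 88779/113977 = -3^1 * 101^1* 389^( - 1) = - 303/389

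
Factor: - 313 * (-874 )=2^1 * 19^1*23^1*313^1 =273562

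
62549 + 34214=96763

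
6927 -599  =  6328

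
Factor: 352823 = 389^1*907^1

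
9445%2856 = 877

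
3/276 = 1/92  =  0.01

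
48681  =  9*5409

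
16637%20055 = 16637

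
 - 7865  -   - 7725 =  - 140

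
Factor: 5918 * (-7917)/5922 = -1115543/141=-3^( -1 )*11^1*13^1*29^1 * 47^(  -  1) * 269^1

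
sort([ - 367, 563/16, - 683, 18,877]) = [ - 683, - 367, 18 , 563/16, 877]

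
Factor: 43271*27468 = 1188567828  =  2^2* 3^2 * 7^1* 109^1* 43271^1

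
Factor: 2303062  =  2^1*53^1*21727^1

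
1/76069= 1/76069 = 0.00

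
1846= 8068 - 6222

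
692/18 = 346/9 = 38.44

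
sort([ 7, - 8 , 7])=[ - 8, 7,7]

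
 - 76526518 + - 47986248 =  - 124512766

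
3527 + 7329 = 10856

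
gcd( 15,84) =3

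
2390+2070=4460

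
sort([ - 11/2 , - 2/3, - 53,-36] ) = [  -  53, - 36, - 11/2, - 2/3 ] 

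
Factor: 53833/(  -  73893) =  - 3^(-1) * 13^1*41^1*101^1*24631^( - 1)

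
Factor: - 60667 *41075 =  - 5^2*19^1*31^2 * 53^1 *103^1= - 2491897025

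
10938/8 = 5469/4  =  1367.25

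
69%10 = 9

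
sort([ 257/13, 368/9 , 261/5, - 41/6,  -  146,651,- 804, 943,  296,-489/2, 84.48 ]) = [ - 804 ,-489/2, - 146 , - 41/6, 257/13 , 368/9, 261/5, 84.48 , 296,651,943]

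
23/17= 23/17 = 1.35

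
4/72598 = 2/36299 = 0.00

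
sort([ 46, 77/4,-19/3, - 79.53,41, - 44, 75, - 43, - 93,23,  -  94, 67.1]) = [ - 94, - 93, - 79.53, - 44, - 43, - 19/3, 77/4,23,41, 46, 67.1,75]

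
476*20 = 9520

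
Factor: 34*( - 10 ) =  - 340  =  - 2^2*5^1 * 17^1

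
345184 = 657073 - 311889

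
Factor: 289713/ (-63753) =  - 359/79 = - 79^( - 1 ) * 359^1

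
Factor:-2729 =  - 2729^1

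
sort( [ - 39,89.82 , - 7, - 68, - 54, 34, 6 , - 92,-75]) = [ - 92, - 75, - 68, - 54 , - 39, - 7, 6, 34, 89.82] 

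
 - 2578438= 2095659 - 4674097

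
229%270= 229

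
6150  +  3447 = 9597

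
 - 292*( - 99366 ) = 29014872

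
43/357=43/357  =  0.12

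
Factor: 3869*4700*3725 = 67736517500 = 2^2*5^4*47^1 * 53^1 * 73^1*149^1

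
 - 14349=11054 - 25403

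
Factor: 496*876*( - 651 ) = -282856896 = - 2^6*3^2*7^1*31^2*73^1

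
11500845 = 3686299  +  7814546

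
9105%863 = 475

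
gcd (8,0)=8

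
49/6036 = 49/6036 = 0.01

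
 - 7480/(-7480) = 1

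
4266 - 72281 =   -  68015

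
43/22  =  43/22 = 1.95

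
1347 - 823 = 524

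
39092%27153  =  11939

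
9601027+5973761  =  15574788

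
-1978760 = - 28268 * 70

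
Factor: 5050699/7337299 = 23^(-1)*59^(  -  1)*5407^( - 1)*5050699^1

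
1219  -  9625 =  - 8406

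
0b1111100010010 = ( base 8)17422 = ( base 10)7954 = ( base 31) 88I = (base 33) 7a1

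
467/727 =467/727 = 0.64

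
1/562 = 1/562 =0.00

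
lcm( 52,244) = 3172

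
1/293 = 1/293 = 0.00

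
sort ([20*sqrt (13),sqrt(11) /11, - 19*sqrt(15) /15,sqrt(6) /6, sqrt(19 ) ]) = [ - 19*sqrt( 15 ) /15,sqrt(11) /11, sqrt(6 ) /6 , sqrt(19),20*sqrt (13) ] 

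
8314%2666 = 316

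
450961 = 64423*7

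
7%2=1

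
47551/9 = 47551/9  =  5283.44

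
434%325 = 109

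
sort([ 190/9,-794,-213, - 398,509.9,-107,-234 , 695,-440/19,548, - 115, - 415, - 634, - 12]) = [-794,-634, - 415, - 398 ,-234, - 213,-115,-107, - 440/19, - 12,190/9,509.9, 548,695]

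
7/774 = 7/774  =  0.01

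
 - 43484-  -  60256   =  16772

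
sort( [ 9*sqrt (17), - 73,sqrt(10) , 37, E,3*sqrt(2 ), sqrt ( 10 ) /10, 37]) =[ - 73, sqrt(10) /10, E,sqrt( 10), 3*sqrt( 2) , 37, 37, 9 * sqrt(17 )]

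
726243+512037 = 1238280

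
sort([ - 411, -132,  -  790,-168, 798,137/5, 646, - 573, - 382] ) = [-790,-573,-411, - 382 , - 168, - 132,137/5 , 646,798]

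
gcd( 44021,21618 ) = 1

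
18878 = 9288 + 9590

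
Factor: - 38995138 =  - 2^1* 7^1*13^1*214259^1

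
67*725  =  48575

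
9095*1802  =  16389190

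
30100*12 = 361200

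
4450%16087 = 4450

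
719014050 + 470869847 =1189883897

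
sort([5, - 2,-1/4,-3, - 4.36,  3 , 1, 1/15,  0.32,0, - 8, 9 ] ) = [ - 8, - 4.36, - 3,- 2, - 1/4, 0, 1/15,  0.32, 1, 3,5, 9] 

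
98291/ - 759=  - 98291/759 = - 129.50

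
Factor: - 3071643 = -3^1*461^1*2221^1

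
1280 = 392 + 888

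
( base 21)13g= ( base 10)520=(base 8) 1010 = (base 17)1da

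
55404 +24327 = 79731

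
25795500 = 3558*7250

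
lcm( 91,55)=5005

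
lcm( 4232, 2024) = 46552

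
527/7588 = 527/7588 = 0.07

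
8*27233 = 217864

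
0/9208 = 0= 0.00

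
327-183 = 144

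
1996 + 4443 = 6439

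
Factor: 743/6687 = 1/9=3^( - 2)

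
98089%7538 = 95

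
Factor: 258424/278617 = 2^3*32303^1*278617^( - 1 )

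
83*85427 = 7090441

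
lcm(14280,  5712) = 28560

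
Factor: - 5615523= - 3^2 * 623947^1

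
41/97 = 41/97 = 0.42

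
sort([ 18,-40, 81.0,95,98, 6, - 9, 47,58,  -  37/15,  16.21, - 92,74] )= [-92, - 40,-9,-37/15, 6,16.21,18,47, 58, 74, 81.0,95,98] 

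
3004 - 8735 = - 5731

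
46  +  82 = 128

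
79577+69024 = 148601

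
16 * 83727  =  1339632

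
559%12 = 7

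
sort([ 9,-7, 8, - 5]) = [-7 , - 5 , 8 , 9]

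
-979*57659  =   - 56448161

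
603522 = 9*67058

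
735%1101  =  735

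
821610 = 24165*34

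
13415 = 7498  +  5917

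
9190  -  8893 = 297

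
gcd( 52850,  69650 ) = 350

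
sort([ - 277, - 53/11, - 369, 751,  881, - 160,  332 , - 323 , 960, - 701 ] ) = [ - 701, - 369, - 323, - 277, - 160, - 53/11, 332 , 751, 881,960]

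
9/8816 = 9/8816 = 0.00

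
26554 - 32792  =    -  6238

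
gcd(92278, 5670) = 2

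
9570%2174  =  874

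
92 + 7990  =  8082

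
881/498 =1 + 383/498 = 1.77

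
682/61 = 11 + 11/61 = 11.18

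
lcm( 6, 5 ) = 30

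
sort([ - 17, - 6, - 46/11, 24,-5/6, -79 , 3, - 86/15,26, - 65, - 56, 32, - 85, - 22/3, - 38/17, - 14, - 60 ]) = [ - 85, - 79 , - 65, - 60,-56, - 17, - 14, - 22/3 , - 6, - 86/15,-46/11, - 38/17, - 5/6, 3, 24,  26, 32] 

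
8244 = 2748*3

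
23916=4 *5979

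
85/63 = 85/63= 1.35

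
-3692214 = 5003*( - 738) 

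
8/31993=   8/31993 =0.00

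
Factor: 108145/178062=2^(-1 )*3^(-1) *5^1*43^1*59^ (  -  1 ) =215/354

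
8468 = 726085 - 717617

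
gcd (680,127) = 1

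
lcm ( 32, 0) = 0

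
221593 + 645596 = 867189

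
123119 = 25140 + 97979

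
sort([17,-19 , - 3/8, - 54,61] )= [ - 54,-19  , - 3/8,17, 61]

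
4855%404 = 7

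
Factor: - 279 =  - 3^2*31^1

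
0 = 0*40596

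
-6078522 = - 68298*89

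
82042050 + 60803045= 142845095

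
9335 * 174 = 1624290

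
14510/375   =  2902/75 =38.69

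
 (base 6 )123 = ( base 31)1k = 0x33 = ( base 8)63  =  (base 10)51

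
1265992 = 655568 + 610424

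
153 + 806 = 959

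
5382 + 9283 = 14665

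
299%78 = 65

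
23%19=4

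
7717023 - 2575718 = 5141305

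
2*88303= 176606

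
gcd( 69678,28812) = 294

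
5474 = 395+5079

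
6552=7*936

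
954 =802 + 152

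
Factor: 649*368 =238832 = 2^4*11^1*23^1*59^1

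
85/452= 85/452 = 0.19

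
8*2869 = 22952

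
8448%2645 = 513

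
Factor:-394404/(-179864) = 98601/44966 = 2^ (-1) * 3^1*23^1*1429^1*22483^(  -  1) 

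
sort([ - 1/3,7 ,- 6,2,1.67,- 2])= [ - 6, - 2 , - 1/3,1.67,2,7] 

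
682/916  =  341/458 = 0.74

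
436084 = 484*901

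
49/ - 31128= - 49/31128 = - 0.00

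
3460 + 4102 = 7562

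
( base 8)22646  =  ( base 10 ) 9638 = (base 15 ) 2CC8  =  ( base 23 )I51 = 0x25a6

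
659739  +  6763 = 666502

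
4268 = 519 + 3749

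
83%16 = 3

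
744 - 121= 623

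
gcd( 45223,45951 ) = 1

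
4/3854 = 2/1927= 0.00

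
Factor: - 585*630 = -2^1 * 3^4*5^2*7^1*13^1 = - 368550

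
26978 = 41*658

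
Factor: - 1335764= - 2^2 * 333941^1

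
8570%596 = 226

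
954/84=159/14 = 11.36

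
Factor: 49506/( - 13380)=-2^(-1)*5^( - 1 )*37^1 = - 37/10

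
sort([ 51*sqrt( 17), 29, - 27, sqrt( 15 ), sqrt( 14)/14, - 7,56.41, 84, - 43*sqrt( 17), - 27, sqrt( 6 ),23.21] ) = [-43*sqrt( 17), - 27, - 27,-7, sqrt(14 )/14, sqrt(6 ),sqrt ( 15 ),23.21, 29, 56.41, 84, 51 * sqrt(17 )] 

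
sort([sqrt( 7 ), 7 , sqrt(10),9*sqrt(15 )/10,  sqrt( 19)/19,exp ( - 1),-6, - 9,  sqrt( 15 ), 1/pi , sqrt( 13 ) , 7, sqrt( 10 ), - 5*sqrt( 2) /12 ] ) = [ - 9,  -  6,-5*sqrt(2) /12 , sqrt( 19 )/19, 1/pi , exp( - 1), sqrt( 7),  sqrt( 10), sqrt(10 ),  9*sqrt( 15) /10, sqrt( 13),sqrt( 15 ), 7,7]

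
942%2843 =942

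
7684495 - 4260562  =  3423933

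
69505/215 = 13901/43 = 323.28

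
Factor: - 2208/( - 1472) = 2^(  -  1)*3^1 = 3/2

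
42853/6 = 7142 + 1/6 = 7142.17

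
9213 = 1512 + 7701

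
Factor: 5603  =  13^1* 431^1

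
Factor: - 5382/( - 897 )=6 = 2^1*3^1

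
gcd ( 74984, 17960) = 8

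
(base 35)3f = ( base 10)120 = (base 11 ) AA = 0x78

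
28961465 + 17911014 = 46872479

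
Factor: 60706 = 2^1*127^1 * 239^1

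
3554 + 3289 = 6843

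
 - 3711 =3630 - 7341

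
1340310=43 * 31170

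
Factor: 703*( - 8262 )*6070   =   - 2^2*3^5*5^1*17^1*19^1*37^1*607^1 = - 35255689020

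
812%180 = 92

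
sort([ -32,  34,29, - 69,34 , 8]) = [-69, - 32,  8, 29 , 34,34] 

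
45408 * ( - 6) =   -  272448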